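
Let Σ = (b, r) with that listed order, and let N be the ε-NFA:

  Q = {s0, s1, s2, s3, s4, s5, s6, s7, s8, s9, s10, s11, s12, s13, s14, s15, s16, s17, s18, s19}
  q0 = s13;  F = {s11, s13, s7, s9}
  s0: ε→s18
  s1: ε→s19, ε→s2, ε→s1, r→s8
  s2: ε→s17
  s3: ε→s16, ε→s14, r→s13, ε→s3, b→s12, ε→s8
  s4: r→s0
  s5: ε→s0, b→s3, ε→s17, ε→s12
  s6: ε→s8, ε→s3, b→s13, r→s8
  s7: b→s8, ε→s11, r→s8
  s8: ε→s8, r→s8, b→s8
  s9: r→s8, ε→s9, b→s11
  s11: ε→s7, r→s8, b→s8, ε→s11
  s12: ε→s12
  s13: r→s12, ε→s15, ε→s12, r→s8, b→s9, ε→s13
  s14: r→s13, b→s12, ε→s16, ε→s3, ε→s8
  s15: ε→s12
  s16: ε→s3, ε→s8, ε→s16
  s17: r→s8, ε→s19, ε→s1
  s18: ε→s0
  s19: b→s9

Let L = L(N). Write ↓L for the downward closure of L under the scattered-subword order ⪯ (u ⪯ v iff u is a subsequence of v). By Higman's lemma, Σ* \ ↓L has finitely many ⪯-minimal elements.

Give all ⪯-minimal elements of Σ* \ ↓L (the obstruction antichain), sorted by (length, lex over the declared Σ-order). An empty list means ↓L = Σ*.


Antichain: [r, bbb].

|Q|=20, |F|=4, |δ|=55 (33 ε).
min D↑ (4 st, q0=0, F={2}): 0:b→1,r→2 1:b→3,r→2 2:b→2,r→2 3:b→2,r→2.
'r': N↓-sim [7, 2] end={s12,s8} rej; 1/1 single-dels accept.
'bbb': run [7, 4, 3, 1] end={s8} ∉↓L; 3/3 del acc.
2 obstructions.


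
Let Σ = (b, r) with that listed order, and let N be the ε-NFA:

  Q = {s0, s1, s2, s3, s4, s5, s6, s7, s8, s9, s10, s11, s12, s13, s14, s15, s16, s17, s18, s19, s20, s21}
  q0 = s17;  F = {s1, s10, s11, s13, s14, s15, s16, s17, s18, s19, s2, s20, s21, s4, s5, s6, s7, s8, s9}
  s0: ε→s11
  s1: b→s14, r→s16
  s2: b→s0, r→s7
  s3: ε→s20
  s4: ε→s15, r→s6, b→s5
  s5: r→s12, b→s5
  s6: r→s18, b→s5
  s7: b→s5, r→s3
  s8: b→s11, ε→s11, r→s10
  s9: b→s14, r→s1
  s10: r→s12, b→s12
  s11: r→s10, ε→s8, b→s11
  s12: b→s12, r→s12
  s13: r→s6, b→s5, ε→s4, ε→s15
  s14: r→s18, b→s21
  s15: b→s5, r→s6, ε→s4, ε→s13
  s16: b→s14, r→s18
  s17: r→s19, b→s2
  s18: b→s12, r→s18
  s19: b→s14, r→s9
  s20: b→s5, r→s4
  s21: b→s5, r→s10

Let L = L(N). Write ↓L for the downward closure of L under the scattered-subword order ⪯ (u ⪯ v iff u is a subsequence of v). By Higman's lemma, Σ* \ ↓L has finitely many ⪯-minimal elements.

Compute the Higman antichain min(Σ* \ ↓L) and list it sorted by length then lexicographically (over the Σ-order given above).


|Q|=22, |F|=19, |δ|=49 (9 ε).
min D↑ (17 st, q0=0, F={13}): 0:b→1,r→2 1:b→3,r→4 2:b→5,r→6 3:b→3,r→7 4:b→8,r→9 5:b→10,r→11 6:b→5,r→12 7:b→13,r→13 8:b→8,r→13 9:b→8,r→14 10:b→8,r→7 11:b→13,r→11 12:b→5,r→15 13:b→13,r→13 14:b→8,r→16 15:b→5,r→11 16:b→8,r→11 (ε-aug+det+¬).
'bbrb': run [22, 17, 7, 2, 1] end={s12} rej; 4/4 deletions ∈↓L.
'bbrr': run [22, 17, 7, 2, 1] end={s12} — reject; 4/4 single-dels accept.
'brbr': N↓-sim [22, 17, 11, 2, 1] end={s12} rej; 4/4 deletions ∈↓L.
'rbrb': |S_i|=[22, 17, 6, 3, 1] end={s12} ∉↓L; 4/4 deletions ∈↓L.
'rbbbr': N↓-sim [22, 17, 6, 4, 2, 1] end={s12} rej; 5/5 del acc.
'rrrrrb': |S_i|=[22, 17, 15, 12, 8, 3, 1] end={s12} ∉↓L; 6/6 single-dels accept.
6 obstructions.

min(Σ*\↓L) = [bbrb, bbrr, brbr, rbrb, rbbbr, rrrrrb].


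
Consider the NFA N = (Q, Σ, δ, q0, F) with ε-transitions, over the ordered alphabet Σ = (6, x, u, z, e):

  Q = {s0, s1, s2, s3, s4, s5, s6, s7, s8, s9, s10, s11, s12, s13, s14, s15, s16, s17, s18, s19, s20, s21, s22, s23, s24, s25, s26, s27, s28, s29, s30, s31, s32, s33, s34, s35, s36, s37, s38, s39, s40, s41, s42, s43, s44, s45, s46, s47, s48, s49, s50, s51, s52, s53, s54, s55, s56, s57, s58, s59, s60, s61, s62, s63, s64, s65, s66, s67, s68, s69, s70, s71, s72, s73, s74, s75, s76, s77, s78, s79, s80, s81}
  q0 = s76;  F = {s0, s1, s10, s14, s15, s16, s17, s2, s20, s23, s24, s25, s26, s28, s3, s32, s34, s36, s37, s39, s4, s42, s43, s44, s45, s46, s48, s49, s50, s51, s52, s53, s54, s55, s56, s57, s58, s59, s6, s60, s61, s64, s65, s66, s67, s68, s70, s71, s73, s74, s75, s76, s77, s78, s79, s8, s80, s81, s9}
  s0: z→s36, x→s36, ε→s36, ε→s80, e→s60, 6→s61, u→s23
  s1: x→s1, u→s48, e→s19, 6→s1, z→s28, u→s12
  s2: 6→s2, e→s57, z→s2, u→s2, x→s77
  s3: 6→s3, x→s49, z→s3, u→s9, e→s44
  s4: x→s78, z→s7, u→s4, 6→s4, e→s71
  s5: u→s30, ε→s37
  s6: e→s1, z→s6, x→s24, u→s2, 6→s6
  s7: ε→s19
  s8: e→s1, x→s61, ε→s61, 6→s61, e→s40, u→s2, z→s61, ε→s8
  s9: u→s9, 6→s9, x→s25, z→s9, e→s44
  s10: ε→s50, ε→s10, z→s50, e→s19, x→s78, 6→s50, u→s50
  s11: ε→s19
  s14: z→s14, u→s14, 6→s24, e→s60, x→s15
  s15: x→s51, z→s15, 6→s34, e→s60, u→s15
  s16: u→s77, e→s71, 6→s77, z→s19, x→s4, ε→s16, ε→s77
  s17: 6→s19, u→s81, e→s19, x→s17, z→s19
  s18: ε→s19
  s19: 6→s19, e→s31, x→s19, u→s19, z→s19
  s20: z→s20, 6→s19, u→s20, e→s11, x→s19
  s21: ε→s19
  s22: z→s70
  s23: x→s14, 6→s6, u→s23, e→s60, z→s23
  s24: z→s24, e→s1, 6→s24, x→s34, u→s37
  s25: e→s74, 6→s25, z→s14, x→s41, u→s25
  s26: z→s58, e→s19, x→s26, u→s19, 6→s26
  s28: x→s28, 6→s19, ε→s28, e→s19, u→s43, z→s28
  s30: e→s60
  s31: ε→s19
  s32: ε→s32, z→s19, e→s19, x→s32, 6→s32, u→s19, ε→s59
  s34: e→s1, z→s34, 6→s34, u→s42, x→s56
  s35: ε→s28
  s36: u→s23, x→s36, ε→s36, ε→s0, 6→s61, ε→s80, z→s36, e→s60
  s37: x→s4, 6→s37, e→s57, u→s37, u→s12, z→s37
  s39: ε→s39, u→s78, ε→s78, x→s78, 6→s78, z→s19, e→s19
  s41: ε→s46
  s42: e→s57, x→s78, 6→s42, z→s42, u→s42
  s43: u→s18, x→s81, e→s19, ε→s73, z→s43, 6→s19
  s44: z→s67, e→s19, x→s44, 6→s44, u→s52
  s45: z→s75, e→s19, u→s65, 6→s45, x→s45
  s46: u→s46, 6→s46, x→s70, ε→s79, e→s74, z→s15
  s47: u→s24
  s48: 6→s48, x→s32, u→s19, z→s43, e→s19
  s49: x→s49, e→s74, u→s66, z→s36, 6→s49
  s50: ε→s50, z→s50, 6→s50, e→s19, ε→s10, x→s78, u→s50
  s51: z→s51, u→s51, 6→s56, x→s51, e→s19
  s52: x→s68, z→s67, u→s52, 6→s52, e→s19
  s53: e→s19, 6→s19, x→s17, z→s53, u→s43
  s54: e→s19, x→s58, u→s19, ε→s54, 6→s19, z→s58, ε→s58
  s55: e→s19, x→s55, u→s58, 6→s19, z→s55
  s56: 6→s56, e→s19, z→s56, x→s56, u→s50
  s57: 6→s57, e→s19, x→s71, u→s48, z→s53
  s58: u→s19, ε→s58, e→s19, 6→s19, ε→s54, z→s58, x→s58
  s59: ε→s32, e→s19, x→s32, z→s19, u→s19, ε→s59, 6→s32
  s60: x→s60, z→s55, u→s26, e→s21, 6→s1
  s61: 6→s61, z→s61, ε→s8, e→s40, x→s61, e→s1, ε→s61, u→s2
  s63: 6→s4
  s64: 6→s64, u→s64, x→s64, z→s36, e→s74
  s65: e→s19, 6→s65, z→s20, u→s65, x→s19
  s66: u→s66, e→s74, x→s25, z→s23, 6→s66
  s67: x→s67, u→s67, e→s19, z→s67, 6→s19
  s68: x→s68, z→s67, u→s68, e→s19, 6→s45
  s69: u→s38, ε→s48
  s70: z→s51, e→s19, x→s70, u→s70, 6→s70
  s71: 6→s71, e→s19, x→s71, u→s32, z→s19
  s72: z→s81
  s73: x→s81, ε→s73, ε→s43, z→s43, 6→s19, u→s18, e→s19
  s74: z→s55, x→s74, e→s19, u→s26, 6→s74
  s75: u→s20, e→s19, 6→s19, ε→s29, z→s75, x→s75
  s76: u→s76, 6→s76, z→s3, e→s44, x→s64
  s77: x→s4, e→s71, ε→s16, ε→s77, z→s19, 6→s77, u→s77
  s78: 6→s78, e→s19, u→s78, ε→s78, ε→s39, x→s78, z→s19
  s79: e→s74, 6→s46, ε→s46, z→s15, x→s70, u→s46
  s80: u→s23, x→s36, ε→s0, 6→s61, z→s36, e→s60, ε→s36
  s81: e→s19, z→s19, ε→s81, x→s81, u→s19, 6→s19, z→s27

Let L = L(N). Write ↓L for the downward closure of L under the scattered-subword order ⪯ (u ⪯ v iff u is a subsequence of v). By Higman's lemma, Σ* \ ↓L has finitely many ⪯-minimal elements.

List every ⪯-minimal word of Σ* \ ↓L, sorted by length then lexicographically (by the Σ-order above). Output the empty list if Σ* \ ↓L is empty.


A = [ee, ez6, xeuu, xz6uxz, zuxxxe, eux6ux].

|Q|=82, |F|=59, |δ|=360 (48 ε).
min D↑ (50 st, q0=0, F={10}): 0:6→0,x→1,u→0,z→2,e→3 1:6→1,x→1,u→1,z→4,e→5 2:6→2,x→6,u→7,z→2,e→3 3:6→3,x→3,u→8,z→9,e→10 4:6→11,x→4,u→12,z→4,e→13 5:6→5,x→5,u→14,z→15,e→10 6:6→6,x→6,u→16,z→4,e→5 7:6→7,x→17,u→7,z→7,e→3 8:6→8,x→18,u→8,z→9,e→10 9:6→10,x→9,u→9,z→9,e→10 10:6→10,x→10,u→10,z→10,e→10 11:6→11,x→11,u→19,z→11,e→20 12:6→21,x→22,u→12,z→12,e→13 13:6→20,x→13,u→14,z→15,e→10 14:6→14,x→14,u→10,z→23,e→10 15:6→10,x→15,u→23,z→15,e→10 16:6→16,x→17,u→16,z→12,e→5 17:6→17,x→24,u→17,z→22,e→5 18:6→25,x→18,u→18,z→9,e→10 19:6→19,x→26,u→19,z→19,e→27 20:6→20,x→20,u→28,z→29,e→10 21:6→21,x→30,u→19,z→21,e→20 22:6→30,x→31,u→22,z→22,e→13 23:6→10,x→23,u→10,z→23,e→10 24:6→24,x→32,u→24,z→31,e→5 25:6→25,x→25,u→33,z→34,e→10 26:6→26,x→35,u→26,z→10,e→36 27:6→27,x→36,u→28,z→37,e→10 28:6→28,x→38,u→10,z→39,e→10 29:6→10,x→29,u→39,z→29,e→10 30:6→30,x→40,u→41,z→30,e→20 31:6→40,x→42,u→31,z→31,e→13 32:6→32,x→32,u→32,z→42,e→10 33:6→33,x→10,u→33,z→43,e→10 34:6→10,x→34,u→43,z→34,e→10 35:6→35,x→44,u→35,z→10,e→36 36:6→36,x→36,u→38,z→10,e→10 37:6→10,x→45,u→39,z→37,e→10 38:6→38,x→38,u→10,z→10,e→10 39:6→10,x→46,u→10,z→39,e→10 40:6→40,x→47,u→48,z→40,e→20 41:6→41,x→35,u→41,z→41,e→27 42:6→47,x→42,u→42,z→42,e→10 43:6→10,x→10,u→43,z→43,e→10 44:6→44,x→44,u→44,z→10,e→10 45:6→10,x→45,u→46,z→10,e→10 46:6→10,x→46,u→10,z→10,e→10 47:6→47,x→47,u→49,z→47,e→10 48:6→48,x→44,u→48,z→48,e→27 49:6→49,x→44,u→49,z→49,e→10 (ε-aug+det+¬).
'ee': |S_i|=[70, 35, 4] end={s11,s19,s21,s31} — reject; 2/2 deletions ∈↓L.
'ez6': N↓-sim [70, 35, 18, 2] end={s19,s31} rej; 3/3 deletions ∈↓L.
'xeuu': run [70, 67, 26, 14, 3] end={s18,s19,s31} rej; 4/4 deletions ∈↓L.
'xz6uxz': run [70, 67, 53, 38, 26, 14, 4] end={s19,s27,s31,s7} ∉↓L; 6/6 del acc.
'zuxxxe': N↓-sim [70, 68, 60, 55, 49, 39, 4] end={s11,s19,s21,s31} ∉↓L; 6/6 deletions ∈↓L.
'eux6ux': run [70, 35, 23, 17, 13, 5, 2] end={s19,s31} — reject; 6/6 del acc.
6 words, ⪯-incomp.


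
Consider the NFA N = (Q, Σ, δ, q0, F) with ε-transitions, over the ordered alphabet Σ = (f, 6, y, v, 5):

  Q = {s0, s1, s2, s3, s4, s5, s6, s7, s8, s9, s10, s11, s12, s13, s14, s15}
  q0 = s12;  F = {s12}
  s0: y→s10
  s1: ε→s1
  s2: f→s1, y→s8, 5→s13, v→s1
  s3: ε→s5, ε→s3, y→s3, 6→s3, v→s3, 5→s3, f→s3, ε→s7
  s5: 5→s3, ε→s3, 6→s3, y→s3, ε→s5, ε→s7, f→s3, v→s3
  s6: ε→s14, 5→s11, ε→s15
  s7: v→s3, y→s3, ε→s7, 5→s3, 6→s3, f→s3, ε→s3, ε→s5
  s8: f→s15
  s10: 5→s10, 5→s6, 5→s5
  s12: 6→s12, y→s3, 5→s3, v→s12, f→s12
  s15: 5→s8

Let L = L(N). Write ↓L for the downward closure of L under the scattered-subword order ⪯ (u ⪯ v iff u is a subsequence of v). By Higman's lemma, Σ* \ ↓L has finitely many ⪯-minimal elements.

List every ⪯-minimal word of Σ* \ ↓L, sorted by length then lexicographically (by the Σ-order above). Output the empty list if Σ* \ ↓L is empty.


A = [y, 5].

|Q|=16, |F|=1, |δ|=43 (12 ε).
min D↑ (2 st, q0=0, F={1}): 0:f→0,6→0,y→1,v→0,5→1 1:f→1,6→1,y→1,v→1,5→1.
'y': N↓-sim [4, 3] end={s3,s5,s7} rej; 1/1 deletions ∈↓L.
'5': run [4, 3] end={s3,s5,s7} ∉↓L; 1/1 deletions ∈↓L.
2 obstructions.


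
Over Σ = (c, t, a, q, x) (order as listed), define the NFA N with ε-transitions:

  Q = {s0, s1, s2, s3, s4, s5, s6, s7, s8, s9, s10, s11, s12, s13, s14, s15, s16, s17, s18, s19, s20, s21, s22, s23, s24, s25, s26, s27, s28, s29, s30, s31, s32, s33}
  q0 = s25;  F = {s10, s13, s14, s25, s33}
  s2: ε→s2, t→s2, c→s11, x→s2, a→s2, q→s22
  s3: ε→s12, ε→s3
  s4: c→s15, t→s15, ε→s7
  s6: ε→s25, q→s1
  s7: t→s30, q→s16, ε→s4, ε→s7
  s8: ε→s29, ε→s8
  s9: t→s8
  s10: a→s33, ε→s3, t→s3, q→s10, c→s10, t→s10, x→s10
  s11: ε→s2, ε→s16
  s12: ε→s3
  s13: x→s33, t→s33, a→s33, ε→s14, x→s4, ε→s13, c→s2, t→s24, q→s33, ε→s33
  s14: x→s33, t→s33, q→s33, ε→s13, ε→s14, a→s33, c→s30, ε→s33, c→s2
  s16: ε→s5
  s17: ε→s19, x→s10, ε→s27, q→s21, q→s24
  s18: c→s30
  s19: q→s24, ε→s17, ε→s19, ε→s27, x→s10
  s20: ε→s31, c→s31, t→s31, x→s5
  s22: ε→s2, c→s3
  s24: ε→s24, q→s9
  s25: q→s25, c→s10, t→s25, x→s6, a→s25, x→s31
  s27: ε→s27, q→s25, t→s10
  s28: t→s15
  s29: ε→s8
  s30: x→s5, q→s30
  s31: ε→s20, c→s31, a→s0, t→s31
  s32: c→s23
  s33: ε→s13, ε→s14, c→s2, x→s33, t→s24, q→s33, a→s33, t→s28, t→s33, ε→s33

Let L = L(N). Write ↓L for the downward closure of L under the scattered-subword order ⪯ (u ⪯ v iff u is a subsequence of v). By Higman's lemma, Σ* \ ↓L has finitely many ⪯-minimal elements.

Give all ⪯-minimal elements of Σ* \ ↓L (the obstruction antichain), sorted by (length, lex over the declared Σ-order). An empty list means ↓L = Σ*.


A = [cac].

|Q|=34, |F|=5, |δ|=97 (34 ε).
min D↑ (4 st, q0=0, F={3}): 0:c→1,t→0,a→0,q→0,x→0 1:c→1,t→1,a→2,q→1,x→1 2:c→3,t→2,a→2,q→2,x→2 3:c→3,t→3,a→3,q→3,x→3 [Hopcroft].
'cac': N↓-sim [26, 23, 20, 9] end={s11,s12,s15,s16,s2,s22,s3,s30,s5} rej; 3/3 single-dels accept.
1 minimals (antichain).


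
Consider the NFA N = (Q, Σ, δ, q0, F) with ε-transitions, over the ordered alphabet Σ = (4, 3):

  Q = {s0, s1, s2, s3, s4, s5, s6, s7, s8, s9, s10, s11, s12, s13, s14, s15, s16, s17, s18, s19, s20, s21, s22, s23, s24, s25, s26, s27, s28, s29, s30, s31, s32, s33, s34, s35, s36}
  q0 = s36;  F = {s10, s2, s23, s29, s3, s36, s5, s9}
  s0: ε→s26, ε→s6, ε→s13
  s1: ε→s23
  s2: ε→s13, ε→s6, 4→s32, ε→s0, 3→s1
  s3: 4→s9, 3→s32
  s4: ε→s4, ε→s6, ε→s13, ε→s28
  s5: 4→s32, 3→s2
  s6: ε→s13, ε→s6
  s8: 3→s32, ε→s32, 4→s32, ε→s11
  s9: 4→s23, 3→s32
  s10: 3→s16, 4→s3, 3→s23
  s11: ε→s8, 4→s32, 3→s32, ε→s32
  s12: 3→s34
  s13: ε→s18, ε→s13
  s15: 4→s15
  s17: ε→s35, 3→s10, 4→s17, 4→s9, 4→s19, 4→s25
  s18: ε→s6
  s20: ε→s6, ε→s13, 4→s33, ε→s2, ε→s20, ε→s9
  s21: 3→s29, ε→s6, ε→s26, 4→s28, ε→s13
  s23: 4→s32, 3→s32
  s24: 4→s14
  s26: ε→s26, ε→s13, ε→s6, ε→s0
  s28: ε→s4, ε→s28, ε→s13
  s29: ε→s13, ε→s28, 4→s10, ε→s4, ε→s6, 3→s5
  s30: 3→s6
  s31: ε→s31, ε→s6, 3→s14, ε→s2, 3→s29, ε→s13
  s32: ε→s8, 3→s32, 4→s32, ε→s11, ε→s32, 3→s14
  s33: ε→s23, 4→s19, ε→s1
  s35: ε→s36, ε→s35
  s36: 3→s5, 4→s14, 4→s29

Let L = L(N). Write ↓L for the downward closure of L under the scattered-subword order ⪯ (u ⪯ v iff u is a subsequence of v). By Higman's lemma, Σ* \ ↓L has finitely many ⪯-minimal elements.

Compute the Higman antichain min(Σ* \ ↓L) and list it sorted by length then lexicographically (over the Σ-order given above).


Antichain: [34, 4443, 4433, 3333, 444444].

|Q|=37, |F|=8, |δ|=91 (51 ε).
min D↑ (9 st, q0=0, F={4}): 0:4→1,3→2 1:4→3,3→2 2:4→4,3→5 3:4→6,3→7 4:4→4,3→4 5:4→4,3→7 6:4→8,3→4 7:4→4,3→4 8:4→7,3→4 [Hopcroft].
'34': |S_i|=[21, 14, 4] end={s11,s14,s32,s8} rej; 2/2 single-dels accept.
'4443': run [21, 20, 9, 7, 4] end={s11,s14,s32,s8} — reject; 4/4 deletions ∈↓L.
'4433': |S_i|=[21, 20, 9, 6, 4] end={s11,s14,s32,s8} — reject; 4/4 del acc.
'3333': N↓-sim [21, 14, 12, 6, 4] end={s11,s14,s32,s8} ∉↓L; 4/4 deletions ∈↓L.
'444444': N↓-sim [21, 20, 9, 7, 6, 5, 4] end={s11,s14,s32,s8} — reject; 6/6 del acc.
5 obstructions.


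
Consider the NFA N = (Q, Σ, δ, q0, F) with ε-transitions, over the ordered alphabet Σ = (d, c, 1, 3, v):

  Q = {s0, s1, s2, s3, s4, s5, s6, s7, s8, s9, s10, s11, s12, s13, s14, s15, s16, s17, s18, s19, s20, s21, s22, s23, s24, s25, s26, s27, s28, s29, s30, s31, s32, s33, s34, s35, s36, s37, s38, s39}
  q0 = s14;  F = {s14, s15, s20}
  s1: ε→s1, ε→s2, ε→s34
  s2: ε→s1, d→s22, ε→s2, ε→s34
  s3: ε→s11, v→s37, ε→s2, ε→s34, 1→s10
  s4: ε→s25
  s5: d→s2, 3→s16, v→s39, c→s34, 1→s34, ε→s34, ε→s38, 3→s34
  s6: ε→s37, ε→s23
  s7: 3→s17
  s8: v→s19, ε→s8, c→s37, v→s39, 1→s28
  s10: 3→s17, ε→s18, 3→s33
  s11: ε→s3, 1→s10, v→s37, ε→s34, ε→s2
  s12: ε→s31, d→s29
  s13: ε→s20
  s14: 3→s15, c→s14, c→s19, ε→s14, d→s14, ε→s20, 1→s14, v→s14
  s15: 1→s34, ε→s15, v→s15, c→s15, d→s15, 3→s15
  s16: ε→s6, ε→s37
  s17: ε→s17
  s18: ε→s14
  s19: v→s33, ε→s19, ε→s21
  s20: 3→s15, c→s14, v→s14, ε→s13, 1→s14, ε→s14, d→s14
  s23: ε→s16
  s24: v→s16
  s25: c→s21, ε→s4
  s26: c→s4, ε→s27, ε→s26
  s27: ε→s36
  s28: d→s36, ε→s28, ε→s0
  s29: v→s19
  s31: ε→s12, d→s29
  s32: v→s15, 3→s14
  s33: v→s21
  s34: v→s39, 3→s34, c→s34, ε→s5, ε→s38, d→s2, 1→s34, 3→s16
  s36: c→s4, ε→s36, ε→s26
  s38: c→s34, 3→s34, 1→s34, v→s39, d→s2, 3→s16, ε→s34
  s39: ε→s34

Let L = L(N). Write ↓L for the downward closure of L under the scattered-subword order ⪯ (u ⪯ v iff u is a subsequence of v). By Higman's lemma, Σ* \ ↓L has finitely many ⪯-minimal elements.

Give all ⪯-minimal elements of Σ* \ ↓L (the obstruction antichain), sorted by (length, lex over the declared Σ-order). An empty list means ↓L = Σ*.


min(Σ*\↓L) = [31].

|Q|=40, |F|=3, |δ|=104 (46 ε).
min D↑ (3 st, q0=0, F={2}): 0:d→0,c→0,1→0,3→1,v→0 1:d→1,c→1,1→2,3→1,v→1 2:d→2,c→2,1→2,3→2,v→2 [Hopcroft].
'31': N↓-sim [18, 12, 11] end={s1,s16,s2,s22,s23,s34,s37,s38,s39,s5,s6} rej; 2/2 single-dels accept.
1 words, ⪯-incomp.


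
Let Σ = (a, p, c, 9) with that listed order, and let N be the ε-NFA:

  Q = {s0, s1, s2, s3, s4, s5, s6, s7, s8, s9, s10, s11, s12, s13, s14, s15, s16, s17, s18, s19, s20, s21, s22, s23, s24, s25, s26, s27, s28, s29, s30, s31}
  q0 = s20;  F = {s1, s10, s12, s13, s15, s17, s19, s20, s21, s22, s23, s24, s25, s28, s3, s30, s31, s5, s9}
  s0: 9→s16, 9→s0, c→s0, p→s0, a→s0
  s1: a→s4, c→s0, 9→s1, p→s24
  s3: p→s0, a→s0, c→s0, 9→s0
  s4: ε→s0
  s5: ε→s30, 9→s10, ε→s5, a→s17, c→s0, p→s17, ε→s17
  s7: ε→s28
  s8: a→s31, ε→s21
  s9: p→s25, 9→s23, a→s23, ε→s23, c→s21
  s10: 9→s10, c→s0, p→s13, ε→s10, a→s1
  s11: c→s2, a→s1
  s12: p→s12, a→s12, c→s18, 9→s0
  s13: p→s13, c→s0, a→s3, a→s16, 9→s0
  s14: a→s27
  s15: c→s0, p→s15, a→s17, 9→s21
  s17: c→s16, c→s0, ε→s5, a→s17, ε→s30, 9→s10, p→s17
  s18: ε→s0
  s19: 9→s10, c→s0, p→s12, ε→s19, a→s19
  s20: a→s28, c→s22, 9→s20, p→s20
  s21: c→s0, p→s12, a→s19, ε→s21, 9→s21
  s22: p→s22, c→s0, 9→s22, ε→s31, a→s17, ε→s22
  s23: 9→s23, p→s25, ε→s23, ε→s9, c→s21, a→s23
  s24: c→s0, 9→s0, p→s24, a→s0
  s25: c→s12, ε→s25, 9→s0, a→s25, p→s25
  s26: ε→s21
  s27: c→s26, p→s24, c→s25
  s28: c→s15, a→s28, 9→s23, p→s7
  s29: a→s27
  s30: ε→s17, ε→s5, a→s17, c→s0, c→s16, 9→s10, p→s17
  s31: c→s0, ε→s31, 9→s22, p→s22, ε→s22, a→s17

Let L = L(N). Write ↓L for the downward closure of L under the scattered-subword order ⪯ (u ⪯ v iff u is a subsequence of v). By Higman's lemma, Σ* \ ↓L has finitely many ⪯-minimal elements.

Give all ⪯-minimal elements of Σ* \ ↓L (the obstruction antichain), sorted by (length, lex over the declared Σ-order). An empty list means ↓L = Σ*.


|Q|=32, |F|=19, |δ|=115 (23 ε).
min D↑ (16 st, q0=0, F={6}): 0:a→1,p→0,c→2,9→0 1:a→1,p→1,c→3,9→4 2:a→5,p→2,c→6,9→2 3:a→5,p→3,c→6,9→7 4:a→4,p→8,c→7,9→4 5:a→5,p→5,c→6,9→9 6:a→6,p→6,c→6,9→6 7:a→10,p→11,c→6,9→7 8:a→8,p→8,c→11,9→6 9:a→12,p→13,c→6,9→9 10:a→10,p→11,c→6,9→9 11:a→11,p→11,c→6,9→6 12:a→6,p→14,c→6,9→12 13:a→15,p→13,c→6,9→6 14:a→6,p→14,c→6,9→6 15:a→6,p→6,c→6,9→6 [Hopcroft].
'cc': |S_i|=[24, 18, 3] end={s0,s16,s18} ∉↓L; 2/2 deletions ∈↓L.
'a9p9': |S_i|=[24, 21, 15, 8, 2] end={s0,s16} ∉↓L; 4/4 single-dels accept.
'ca9aa': N↓-sim [24, 18, 14, 8, 6, 3] end={s0,s16,s4} ∉↓L; 5/5 single-dels accept.
'ca9pap': run [24, 18, 14, 8, 5, 3, 2] end={s0,s16} — reject; 6/6 del acc.
4 obstructions.

min(Σ*\↓L) = [cc, a9p9, ca9aa, ca9pap].


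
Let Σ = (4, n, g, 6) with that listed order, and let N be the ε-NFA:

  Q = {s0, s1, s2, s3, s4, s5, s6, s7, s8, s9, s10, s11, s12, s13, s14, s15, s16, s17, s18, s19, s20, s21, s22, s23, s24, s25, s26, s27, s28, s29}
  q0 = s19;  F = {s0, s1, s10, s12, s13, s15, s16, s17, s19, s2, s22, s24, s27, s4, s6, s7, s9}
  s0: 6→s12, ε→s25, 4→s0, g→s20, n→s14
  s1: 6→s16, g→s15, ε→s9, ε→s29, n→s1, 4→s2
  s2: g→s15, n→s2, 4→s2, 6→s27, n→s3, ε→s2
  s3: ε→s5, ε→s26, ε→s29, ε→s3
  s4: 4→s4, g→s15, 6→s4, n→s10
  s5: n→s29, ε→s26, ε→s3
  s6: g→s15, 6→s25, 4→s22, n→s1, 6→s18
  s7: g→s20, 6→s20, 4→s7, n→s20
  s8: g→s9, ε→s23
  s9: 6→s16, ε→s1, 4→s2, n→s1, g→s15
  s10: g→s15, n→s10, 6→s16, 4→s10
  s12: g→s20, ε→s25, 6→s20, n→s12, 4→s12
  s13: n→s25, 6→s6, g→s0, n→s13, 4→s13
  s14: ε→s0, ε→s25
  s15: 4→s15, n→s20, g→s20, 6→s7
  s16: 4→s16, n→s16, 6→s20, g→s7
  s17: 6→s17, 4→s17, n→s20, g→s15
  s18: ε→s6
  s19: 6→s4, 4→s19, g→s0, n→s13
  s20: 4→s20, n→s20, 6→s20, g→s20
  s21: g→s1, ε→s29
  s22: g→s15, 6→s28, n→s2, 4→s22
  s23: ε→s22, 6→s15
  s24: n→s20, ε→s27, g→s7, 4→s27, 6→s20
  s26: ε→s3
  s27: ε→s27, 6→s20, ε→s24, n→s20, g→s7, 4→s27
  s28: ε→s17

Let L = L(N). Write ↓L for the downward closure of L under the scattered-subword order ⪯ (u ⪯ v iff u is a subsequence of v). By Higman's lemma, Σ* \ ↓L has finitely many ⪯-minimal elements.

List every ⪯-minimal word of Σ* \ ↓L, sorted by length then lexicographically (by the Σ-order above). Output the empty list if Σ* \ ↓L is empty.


min(Σ*\↓L) = [gg, g66, 6gn, 6n66, n646n].

|Q|=30, |F|=17, |δ|=102 (23 ε).
min D↑ (16 st, q0=0, F={5}): 0:4→0,n→1,g→2,6→3 1:4→1,n→1,g→2,6→4 2:4→2,n→2,g→5,6→6 3:4→3,n→7,g→8,6→3 4:4→9,n→10,g→8,6→4 5:4→5,n→5,g→5,6→5 6:4→6,n→6,g→5,6→5 7:4→7,n→7,g→8,6→11 8:4→8,n→5,g→5,6→12 9:4→9,n→13,g→8,6→14 10:4→13,n→10,g→8,6→11 11:4→11,n→11,g→12,6→5 12:4→12,n→5,g→5,6→5 13:4→13,n→13,g→8,6→15 14:4→14,n→5,g→8,6→14 15:4→15,n→5,g→12,6→5 (ε-aug+det+¬).
'gg': N↓-sim [26, 7, 1] end={s20} ∉↓L; 2/2 single-dels accept.
'g66': N↓-sim [26, 7, 4, 1] end={s20} — reject; 3/3 del acc.
'6gn': run [26, 22, 3, 1] end={s20} ∉↓L; 3/3 single-dels accept.
'6n66': |S_i|=[26, 22, 16, 5, 1] end={s20} rej; 4/4 single-dels accept.
'n646n': N↓-sim [26, 24, 20, 16, 7, 1] end={s20} — reject; 5/5 del acc.
5 obstructions.


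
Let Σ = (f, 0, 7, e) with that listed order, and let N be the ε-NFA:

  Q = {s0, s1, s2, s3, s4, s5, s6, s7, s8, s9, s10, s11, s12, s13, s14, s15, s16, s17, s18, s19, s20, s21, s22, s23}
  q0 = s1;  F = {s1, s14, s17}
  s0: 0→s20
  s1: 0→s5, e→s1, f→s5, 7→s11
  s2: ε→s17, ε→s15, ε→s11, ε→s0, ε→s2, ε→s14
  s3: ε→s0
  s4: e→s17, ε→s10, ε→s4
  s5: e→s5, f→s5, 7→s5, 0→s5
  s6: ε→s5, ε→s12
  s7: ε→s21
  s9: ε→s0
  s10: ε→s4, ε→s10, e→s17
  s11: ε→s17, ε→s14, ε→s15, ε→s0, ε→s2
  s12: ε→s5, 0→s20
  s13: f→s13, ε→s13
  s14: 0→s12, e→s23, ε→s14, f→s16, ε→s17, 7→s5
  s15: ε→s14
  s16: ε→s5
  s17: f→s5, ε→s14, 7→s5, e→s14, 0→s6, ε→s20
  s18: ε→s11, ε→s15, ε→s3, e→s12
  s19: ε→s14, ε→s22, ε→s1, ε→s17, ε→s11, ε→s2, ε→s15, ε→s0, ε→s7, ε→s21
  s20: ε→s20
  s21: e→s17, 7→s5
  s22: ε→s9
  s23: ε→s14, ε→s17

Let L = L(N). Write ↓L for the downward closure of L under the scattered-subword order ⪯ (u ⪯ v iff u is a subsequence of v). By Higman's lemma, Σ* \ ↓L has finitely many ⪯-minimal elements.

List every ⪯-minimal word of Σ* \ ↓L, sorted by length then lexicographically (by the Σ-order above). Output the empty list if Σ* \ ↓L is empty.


|Q|=24, |F|=3, |δ|=69 (45 ε).
min D↑ (3 st, q0=0, F={1}): 0:f→1,0→1,7→2,e→0 1:f→1,0→1,7→1,e→1 2:f→1,0→1,7→1,e→2.
'f': run [13, 2] end={s16,s5} rej; 1/1 single-dels accept.
'0': N↓-sim [13, 4] end={s12,s20,s5,s6} rej; 1/1 del acc.
'77': run [13, 12, 1] end={s5} rej; 2/2 single-dels accept.
3 words, ⪯-incomp.

min(Σ*\↓L) = [f, 0, 77].


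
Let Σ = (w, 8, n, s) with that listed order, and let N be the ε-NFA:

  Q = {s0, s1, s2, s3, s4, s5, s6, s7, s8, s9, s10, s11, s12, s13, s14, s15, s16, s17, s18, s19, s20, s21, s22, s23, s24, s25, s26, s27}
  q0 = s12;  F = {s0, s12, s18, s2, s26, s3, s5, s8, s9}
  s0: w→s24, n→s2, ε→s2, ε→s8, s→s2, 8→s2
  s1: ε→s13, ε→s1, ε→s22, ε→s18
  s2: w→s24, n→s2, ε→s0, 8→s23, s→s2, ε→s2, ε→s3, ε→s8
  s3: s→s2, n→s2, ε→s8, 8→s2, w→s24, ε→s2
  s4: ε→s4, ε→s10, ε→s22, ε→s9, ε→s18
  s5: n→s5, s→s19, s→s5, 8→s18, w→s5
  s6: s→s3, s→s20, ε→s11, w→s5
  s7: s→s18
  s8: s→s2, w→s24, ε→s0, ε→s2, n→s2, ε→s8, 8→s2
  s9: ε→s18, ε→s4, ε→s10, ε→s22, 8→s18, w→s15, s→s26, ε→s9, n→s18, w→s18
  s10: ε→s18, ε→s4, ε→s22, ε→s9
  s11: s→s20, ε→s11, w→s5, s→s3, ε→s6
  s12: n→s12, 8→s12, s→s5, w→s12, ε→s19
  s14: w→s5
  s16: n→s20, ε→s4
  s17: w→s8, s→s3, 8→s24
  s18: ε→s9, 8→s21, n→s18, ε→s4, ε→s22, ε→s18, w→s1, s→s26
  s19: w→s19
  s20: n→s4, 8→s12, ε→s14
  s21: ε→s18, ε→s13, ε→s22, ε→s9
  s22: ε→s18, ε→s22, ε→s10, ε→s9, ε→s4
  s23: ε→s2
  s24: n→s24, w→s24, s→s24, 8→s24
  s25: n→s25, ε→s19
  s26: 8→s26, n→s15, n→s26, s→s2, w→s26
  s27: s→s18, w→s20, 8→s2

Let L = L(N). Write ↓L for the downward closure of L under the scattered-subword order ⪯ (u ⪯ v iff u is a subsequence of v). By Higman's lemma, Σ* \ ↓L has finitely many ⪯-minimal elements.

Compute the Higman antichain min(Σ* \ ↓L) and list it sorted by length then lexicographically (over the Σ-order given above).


A = [s8ssw].

|Q|=28, |F|=9, |δ|=112 (50 ε).
min D↑ (6 st, q0=0, F={5}): 0:w→0,8→0,n→0,s→1 1:w→1,8→2,n→1,s→1 2:w→2,8→2,n→2,s→3 3:w→3,8→3,n→3,s→4 4:w→5,8→4,n→4,s→4 5:w→5,8→5,n→5,s→5.
's8ssw': |S_i|=[19, 18, 16, 8, 6, 1] end={s24} — reject; 5/5 deletions ∈↓L.
1 minimals (antichain).


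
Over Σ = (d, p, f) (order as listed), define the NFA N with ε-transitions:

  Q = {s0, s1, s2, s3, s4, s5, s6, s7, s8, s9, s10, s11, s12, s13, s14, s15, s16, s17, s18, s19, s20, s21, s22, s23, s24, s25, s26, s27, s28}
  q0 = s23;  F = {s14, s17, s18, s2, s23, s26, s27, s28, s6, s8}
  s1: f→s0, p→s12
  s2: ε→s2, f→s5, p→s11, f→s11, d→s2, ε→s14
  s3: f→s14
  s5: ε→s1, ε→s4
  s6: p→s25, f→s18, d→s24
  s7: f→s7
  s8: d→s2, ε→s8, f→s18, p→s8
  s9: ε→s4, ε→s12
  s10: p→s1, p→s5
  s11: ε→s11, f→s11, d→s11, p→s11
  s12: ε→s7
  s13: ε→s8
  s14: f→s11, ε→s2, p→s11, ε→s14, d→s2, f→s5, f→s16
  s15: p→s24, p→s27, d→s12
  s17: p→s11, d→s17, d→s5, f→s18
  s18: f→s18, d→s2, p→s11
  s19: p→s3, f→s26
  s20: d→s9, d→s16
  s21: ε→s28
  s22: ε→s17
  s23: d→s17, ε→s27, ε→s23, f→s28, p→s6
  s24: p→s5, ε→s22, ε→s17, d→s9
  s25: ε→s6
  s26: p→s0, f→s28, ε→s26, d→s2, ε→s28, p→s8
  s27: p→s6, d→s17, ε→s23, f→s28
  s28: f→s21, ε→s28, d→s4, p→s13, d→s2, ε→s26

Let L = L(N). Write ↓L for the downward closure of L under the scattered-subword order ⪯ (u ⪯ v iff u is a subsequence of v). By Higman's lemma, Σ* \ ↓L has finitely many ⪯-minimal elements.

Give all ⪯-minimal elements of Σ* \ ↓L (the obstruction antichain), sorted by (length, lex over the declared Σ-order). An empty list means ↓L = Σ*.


min(Σ*\↓L) = [dp, pfp, fdf].

|Q|=29, |F|=10, |δ|=78 (24 ε).
min D↑ (8 st, q0=0, F={4}): 0:d→1,p→2,f→3 1:d→1,p→4,f→5 2:d→1,p→2,f→5 3:d→6,p→7,f→3 4:d→4,p→4,f→4 5:d→6,p→4,f→5 6:d→6,p→4,f→4 7:d→6,p→7,f→5 [Hopcroft].
'dp': N↓-sim [24, 15, 7] end={s0,s1,s11,s12,s4,s5,s7} — reject; 2/2 del acc.
'pfp': run [24, 19, 11, 3] end={s11,s12,s7} — reject; 3/3 single-dels accept.
'fdf': N↓-sim [24, 16, 10, 8] end={s0,s1,s11,s12,s16,s4,s5,s7} — reject; 3/3 single-dels accept.
3 words, ⪯-incomp.


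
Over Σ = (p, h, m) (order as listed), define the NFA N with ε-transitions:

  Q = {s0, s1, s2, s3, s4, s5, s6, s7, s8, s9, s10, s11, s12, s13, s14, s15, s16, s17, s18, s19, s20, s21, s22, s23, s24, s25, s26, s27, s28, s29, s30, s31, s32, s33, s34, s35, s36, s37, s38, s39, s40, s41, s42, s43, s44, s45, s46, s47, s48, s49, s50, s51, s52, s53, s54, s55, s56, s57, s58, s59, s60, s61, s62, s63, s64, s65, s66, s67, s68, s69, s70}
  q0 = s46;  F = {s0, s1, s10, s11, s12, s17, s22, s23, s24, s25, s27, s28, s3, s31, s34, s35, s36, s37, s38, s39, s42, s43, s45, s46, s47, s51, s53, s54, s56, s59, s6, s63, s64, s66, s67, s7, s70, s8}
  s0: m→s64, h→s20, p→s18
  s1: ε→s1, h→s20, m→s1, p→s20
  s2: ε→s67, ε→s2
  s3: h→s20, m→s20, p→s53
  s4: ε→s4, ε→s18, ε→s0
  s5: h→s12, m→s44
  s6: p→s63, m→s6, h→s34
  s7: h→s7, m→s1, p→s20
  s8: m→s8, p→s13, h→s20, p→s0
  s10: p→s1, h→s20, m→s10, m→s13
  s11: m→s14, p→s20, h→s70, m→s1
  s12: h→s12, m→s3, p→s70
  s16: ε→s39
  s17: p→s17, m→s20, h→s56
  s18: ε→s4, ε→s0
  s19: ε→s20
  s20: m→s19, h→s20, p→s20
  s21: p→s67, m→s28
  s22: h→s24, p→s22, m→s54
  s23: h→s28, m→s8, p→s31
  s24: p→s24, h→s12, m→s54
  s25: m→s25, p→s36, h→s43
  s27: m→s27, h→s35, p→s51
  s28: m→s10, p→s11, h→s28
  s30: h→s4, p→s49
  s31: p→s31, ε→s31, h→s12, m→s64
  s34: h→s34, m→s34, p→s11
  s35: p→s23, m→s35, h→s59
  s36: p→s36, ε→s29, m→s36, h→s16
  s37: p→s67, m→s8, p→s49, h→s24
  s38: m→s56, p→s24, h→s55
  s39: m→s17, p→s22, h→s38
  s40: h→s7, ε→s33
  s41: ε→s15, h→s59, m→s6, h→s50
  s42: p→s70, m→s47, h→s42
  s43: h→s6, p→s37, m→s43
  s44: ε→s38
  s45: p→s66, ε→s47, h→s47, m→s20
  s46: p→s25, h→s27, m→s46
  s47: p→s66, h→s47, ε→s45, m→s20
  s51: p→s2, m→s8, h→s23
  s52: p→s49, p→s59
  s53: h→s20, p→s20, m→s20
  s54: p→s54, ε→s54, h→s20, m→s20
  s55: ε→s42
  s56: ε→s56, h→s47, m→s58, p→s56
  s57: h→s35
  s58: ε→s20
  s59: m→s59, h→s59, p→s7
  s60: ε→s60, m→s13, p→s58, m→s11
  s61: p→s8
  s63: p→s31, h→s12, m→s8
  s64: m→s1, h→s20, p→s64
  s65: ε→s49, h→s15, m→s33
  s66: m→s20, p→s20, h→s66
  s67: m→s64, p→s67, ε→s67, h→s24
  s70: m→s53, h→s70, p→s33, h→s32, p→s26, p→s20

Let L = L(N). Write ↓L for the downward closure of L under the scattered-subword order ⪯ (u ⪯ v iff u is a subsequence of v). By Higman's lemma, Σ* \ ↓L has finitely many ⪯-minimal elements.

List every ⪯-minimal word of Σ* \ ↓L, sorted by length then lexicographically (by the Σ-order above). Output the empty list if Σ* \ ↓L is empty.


Antichain: [hpmh, pphmm, hhhpp, hppmmp].

|Q|=71, |F|=38, |δ|=167 (24 ε).
min D↑ (38 st, q0=0, F={24}): 0:p→1,h→2,m→0 1:p→3,h→4,m→1 2:p→5,h→6,m→2 3:p→3,h→7,m→3 4:p→8,h→9,m→4 5:p→10,h→11,m→12 6:p→11,h→13,m→6 7:p→14,h→15,m→16 8:p→10,h→17,m→12 9:p→18,h→19,m→9 10:p→10,h→17,m→20 11:p→21,h→22,m→12 12:p→23,h→24,m→12 13:p→25,h→13,m→13 14:p→14,h→17,m→26 15:p→17,h→27,m→28 16:p→16,h→28,m→24 17:p→17,h→29,m→26 18:p→21,h→29,m→12 19:p→30,h→19,m→19 20:p→20,h→24,m→31 21:p→21,h→29,m→20 22:p→30,h→22,m→32 23:p→23,h→24,m→20 24:p→24,h→24,m→24 25:p→24,h→25,m→31 26:p→26,h→24,m→24 27:p→33,h→27,m→34 28:p→28,h→34,m→24 29:p→33,h→29,m→35 30:p→24,h→33,m→31 31:p→24,h→24,m→31 32:p→31,h→24,m→32 33:p→24,h→33,m→36 34:p→37,h→34,m→24 35:p→36,h→24,m→24 36:p→24,h→24,m→24 37:p→24,h→37,m→24 [Hopcroft].
'hpmh': |S_i|=[53, 49, 38, 15, 2] end={s19,s20} ∉↓L; 4/4 del acc.
'pphmm': run [53, 49, 40, 23, 11, 3] end={s19,s20,s58} ∉↓L; 5/5 del acc.
'hhhpp': run [53, 49, 38, 23, 12, 4] end={s19,s20,s26,s33} rej; 5/5 deletions ∈↓L.
'hppmmp': run [53, 49, 38, 30, 9, 3, 2] end={s19,s20} — reject; 6/6 single-dels accept.
4 words, ⪯-incomp.


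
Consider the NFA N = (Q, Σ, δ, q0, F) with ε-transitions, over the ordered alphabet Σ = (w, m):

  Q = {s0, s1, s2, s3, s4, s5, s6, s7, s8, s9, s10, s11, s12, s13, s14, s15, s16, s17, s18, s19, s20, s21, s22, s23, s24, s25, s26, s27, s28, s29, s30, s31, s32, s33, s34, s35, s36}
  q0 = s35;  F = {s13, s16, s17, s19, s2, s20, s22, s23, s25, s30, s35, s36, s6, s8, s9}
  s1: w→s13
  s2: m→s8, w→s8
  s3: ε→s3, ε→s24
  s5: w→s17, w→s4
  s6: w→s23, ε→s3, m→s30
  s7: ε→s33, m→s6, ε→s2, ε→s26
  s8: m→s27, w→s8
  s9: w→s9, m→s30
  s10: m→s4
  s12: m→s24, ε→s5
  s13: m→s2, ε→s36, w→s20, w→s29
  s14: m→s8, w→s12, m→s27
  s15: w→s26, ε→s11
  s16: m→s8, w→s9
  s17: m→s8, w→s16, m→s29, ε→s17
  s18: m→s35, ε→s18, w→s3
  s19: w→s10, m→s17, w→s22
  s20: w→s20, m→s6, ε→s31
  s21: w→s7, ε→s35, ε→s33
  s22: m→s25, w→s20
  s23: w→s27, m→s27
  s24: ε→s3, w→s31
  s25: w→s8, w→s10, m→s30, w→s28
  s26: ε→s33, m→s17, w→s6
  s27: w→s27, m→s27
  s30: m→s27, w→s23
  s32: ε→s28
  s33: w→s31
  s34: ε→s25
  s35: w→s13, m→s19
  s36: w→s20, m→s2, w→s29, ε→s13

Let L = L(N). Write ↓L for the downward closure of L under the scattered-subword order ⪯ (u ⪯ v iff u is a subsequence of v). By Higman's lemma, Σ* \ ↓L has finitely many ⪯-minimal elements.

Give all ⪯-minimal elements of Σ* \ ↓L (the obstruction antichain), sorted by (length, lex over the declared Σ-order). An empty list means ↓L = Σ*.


|Q|=37, |F|=15, |δ|=74 (19 ε).
min D↑ (15 st, q0=0, F={13}): 0:w→1,m→2 1:w→3,m→4 2:w→5,m→6 3:w→3,m→7 4:w→8,m→8 5:w→3,m→9 6:w→10,m→8 7:w→11,m→12 8:w→8,m→13 9:w→8,m→12 10:w→14,m→8 11:w→13,m→13 12:w→11,m→13 13:w→13,m→13 14:w→14,m→12 (ε-aug+det+¬).
'wmwm': |S_i|=[23, 20, 13, 7, 2] end={s27,s4} — reject; 4/4 single-dels accept.
'wmmm': |S_i|=[23, 20, 13, 5, 1] end={s27} ∉↓L; 4/4 deletions ∈↓L.
'mmmm': run [23, 20, 16, 6, 1] end={s27} — reject; 4/4 deletions ∈↓L.
'wwmww': N↓-sim [23, 20, 14, 8, 3, 1] end={s27} — reject; 5/5 del acc.
'mwmmww': |S_i|=[23, 20, 16, 12, 4, 2, 1] end={s27} rej; 6/6 deletions ∈↓L.
5 obstructions.

Antichain: [wmwm, wmmm, mmmm, wwmww, mwmmww].


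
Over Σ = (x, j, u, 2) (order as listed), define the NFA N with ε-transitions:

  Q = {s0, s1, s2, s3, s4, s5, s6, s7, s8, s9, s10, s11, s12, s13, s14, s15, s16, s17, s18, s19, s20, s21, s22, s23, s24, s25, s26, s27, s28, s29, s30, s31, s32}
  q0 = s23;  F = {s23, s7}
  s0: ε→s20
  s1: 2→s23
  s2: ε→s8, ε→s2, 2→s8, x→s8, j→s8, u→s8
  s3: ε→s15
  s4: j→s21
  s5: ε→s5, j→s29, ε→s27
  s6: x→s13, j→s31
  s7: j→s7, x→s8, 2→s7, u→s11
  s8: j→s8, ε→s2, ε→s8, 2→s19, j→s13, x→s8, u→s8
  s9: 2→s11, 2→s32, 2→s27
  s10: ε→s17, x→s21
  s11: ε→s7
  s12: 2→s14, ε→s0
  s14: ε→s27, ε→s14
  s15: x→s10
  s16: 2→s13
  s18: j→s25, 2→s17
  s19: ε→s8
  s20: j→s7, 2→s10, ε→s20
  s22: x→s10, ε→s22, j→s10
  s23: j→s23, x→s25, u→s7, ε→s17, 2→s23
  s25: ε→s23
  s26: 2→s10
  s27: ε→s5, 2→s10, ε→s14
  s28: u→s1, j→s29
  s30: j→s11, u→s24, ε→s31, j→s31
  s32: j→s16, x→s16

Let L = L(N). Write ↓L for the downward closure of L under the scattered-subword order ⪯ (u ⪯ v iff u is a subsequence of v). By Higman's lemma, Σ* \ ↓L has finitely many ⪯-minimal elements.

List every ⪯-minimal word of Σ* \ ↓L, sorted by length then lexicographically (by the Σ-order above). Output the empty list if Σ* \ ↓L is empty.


Antichain: [ux].

|Q|=33, |F|=2, |δ|=65 (21 ε).
min D↑ (3 st, q0=0, F={2}): 0:x→0,j→0,u→1,2→0 1:x→2,j→1,u→1,2→1 2:x→2,j→2,u→2,2→2 (ε-aug+det+¬).
'ux': |S_i|=[9, 6, 4] end={s13,s19,s2,s8} — reject; 2/2 del acc.
1 obstructions.


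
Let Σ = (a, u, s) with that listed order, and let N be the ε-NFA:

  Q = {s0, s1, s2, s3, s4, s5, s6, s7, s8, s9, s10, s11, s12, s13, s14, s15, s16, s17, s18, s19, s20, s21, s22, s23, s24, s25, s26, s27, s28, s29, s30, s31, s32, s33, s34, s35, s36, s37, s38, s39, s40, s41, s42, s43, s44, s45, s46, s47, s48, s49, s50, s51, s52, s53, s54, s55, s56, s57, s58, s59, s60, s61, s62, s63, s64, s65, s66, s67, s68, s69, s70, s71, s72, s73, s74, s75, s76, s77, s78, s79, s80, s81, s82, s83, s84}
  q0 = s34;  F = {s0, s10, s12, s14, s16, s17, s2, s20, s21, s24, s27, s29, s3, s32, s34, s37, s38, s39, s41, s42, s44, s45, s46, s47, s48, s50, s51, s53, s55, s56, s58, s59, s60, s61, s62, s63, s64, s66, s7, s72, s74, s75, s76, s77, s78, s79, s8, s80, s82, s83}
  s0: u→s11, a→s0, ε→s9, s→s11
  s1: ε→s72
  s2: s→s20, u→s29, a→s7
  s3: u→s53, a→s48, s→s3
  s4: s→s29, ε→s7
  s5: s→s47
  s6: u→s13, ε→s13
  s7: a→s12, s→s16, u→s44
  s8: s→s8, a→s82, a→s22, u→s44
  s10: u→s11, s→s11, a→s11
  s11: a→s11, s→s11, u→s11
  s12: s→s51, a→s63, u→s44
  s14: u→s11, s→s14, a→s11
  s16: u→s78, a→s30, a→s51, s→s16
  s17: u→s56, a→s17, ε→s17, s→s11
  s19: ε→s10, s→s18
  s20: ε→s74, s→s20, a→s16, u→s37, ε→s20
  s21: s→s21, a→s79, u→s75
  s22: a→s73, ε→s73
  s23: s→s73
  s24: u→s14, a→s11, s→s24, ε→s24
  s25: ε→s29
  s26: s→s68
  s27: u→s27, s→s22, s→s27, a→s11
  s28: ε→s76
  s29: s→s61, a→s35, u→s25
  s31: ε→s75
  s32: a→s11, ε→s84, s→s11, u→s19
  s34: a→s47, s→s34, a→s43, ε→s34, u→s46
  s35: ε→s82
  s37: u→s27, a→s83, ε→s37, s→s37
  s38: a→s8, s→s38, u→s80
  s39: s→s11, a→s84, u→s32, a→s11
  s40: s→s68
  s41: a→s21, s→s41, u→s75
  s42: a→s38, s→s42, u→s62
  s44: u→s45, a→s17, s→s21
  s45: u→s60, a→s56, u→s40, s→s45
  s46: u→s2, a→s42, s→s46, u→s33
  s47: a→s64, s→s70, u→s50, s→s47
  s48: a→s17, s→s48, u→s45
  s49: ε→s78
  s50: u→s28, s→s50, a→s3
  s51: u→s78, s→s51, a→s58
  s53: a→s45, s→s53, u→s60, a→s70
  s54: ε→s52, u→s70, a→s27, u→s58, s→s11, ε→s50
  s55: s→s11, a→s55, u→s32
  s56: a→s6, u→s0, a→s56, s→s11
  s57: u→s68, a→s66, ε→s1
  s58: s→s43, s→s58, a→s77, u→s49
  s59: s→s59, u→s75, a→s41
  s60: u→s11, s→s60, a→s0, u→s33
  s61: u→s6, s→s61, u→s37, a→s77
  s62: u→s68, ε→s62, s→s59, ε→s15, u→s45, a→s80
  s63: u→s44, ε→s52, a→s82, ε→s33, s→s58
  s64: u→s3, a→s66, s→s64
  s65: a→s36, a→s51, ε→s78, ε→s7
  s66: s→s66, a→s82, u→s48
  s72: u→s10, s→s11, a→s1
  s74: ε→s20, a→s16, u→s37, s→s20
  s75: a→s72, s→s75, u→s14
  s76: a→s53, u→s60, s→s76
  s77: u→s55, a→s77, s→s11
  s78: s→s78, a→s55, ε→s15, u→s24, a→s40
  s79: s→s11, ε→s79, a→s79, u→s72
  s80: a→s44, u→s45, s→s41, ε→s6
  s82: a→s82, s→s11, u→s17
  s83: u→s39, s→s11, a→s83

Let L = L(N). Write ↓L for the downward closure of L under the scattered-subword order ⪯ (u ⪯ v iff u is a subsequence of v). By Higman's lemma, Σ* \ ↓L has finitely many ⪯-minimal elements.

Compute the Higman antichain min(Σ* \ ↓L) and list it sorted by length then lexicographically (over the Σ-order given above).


|Q|=85, |F|=50, |δ|=215 (31 ε).
min D↑ (50 st, q0=0, F={29}): 0:a→1,u→2,s→0 1:a→3,u→4,s→1 2:a→5,u→6,s→2 3:a→7,u→8,s→3 4:a→8,u→9,s→4 5:a→10,u→11,s→5 6:a→12,u→13,s→14 7:a→15,u→16,s→7 8:a→16,u→17,s→8 9:a→17,u→18,s→9 10:a→19,u→20,s→10 11:a→20,u→21,s→22 12:a→23,u→24,s→25 13:a→15,u→13,s→26 14:a→25,u→27,s→14 15:a→15,u→28,s→29 16:a→28,u→21,s→16 17:a→21,u→18,s→17 18:a→30,u→29,s→18 19:a→15,u→24,s→19 20:a→24,u→21,s→31 21:a→32,u→18,s→21 22:a→31,u→33,s→22 23:a→34,u→24,s→35 24:a→28,u→21,s→36 25:a→35,u→37,s→25 26:a→38,u→27,s→26 27:a→39,u→40,s→27 28:a→28,u→32,s→29 29:a→29,u→29,s→29 30:a→30,u→29,s→29 31:a→36,u→33,s→31 32:a→32,u→30,s→29 33:a→41,u→42,s→33 34:a→15,u→24,s→43 35:a→43,u→37,s→35 36:a→44,u→33,s→36 37:a→45,u→46,s→37 38:a→38,u→45,s→29 39:a→39,u→47,s→29 40:a→29,u→40,s→40 41:a→41,u→48,s→29 42:a→29,u→29,s→42 43:a→38,u→37,s→43 44:a→44,u→41,s→29 45:a→45,u→49,s→29 46:a→29,u→42,s→46 47:a→29,u→49,s→29 48:a→29,u→29,s→29 49:a→29,u→48,s→29 [Hopcroft].
'aaaas': |S_i|=[72, 62, 52, 43, 24, 3] end={s11,s18,s68} rej; 5/5 single-dels accept.
'auuuu': |S_i|=[72, 62, 41, 25, 12, 2] end={s11,s33} rej; 5/5 deletions ∈↓L.
'uuuas': run [72, 68, 61, 41, 24, 3] end={s11,s18,s68} — reject; 5/5 single-dels accept.
'uusuua': |S_i|=[72, 68, 61, 47, 29, 14, 3] end={s11,s73,s84} rej; 6/6 single-dels accept.
4 minimals (antichain).

min(Σ*\↓L) = [aaaas, auuuu, uuuas, uusuua].
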